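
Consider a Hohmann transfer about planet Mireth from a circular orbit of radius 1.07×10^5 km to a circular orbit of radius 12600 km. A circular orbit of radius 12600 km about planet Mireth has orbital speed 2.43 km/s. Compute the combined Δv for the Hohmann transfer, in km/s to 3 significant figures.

Δv = 1.27 km/s

From the circular-orbit relation v² = μ/r at r = 12600 km: μ = v²r = (2.43)² × 12600 = 74401.7 km³/s².
Transfer-ellipse semi-major axis a_t = (r₁ + r₂)/2 = (1.070×10^5 + 12600)/2 = 59800 km.
Circular speed at r₁: v₁ = √(μ/r₁) = √(74401.7/1.070×10^5) = 0.8339 km/s.
On the transfer ellipse at r₁, vis-viva equation gives v_a = √[μ(2/r₁ − 1/a_t)] = 0.3828 km/s.
First burn Δv₁ = |v_a − v₁| = 0.4511 km/s.
Circular speed at r₂: v₂ = √(μ/r₂) = 2.4300 km/s.
Transfer-orbit speed at r₂: v_p = √[μ(2/r₂ − 1/a_t)] = 3.2505 km/s.
Second burn Δv₂ = |v₂ − v_p| = 0.8205 km/s.
Δv = Δv₁ + Δv₂ = 0.4511 + 0.8205 = 1.272 km/s.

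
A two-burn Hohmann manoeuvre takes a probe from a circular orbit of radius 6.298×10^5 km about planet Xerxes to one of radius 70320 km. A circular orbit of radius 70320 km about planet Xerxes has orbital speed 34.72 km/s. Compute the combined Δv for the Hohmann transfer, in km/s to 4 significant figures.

From the circular-orbit relation v² = μ/r at r = 70320 km: μ = v²r = (34.72)² × 70320 = 8.47692×10^7 km³/s².
Transfer-ellipse semi-major axis a_t = (r₁ + r₂)/2 = (6.298×10^5 + 70320)/2 = 3.5006×10^5 km.
At r₁ the circular-orbit speed is v₁ = √(μ/r₁) = 11.602 km/s.
On the transfer ellipse at r₁, vis-viva gives v_a = √[μ(2/r₁ − 1/a_t)] = 5.1998 km/s.
First burn Δv₁ = |v_a − v₁| = 6.402 km/s.
At r₂, v₂ = √(μ/r₂) = 34.72 km/s.
Transfer-orbit speed at r₂: v_p = √[μ(2/r₂ − 1/a_t)] = 46.57 km/s.
Second burn Δv₂ = |v₂ − v_p| = 11.85 km/s.
Δv = Δv₁ + Δv₂ = 6.402 + 11.85 = 18.25 km/s.

Δv = 18.25 km/s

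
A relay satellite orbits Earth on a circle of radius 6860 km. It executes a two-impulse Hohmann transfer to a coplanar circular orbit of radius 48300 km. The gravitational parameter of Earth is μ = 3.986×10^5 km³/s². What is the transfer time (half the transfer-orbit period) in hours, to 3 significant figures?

t = 6.33 hours

The Hohmann ellipse has a_t = (r₁ + r₂)/2 = 27580 km.
Transfer time t = π√(a_t³/μ) = π√((27580)³ / 3.986×10^5) = 22790 s.
Converting: 22790 s ÷ 3600 s/hour = 6.33 hours.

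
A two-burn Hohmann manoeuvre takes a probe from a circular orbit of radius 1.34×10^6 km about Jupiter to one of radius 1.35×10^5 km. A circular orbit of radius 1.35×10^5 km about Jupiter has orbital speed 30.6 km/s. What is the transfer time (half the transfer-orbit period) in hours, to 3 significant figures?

From the circular-orbit relation v² = μ/r at r = 1.35×10^5 km: μ = v²r = (30.6)² × 1.35×10^5 = 1.26409×10^8 km³/s².
The Hohmann ellipse has a_t = (r₁ + r₂)/2 = 7.375×10^5 km.
Transfer time t = π√(a_t³/μ) = π√((7.375×10^5)³ / 1.26409×10^8) = 1.770×10^5 s.
Converting: 1.770×10^5 s ÷ 3600 s/hour = 49.2 hours.

t = 49.2 hours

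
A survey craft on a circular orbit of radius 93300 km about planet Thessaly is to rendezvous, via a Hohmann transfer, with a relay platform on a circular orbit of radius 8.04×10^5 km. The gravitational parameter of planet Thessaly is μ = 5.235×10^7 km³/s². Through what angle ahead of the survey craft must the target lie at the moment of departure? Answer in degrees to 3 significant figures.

The Hohmann ellipse has a_t = (r₁ + r₂)/2 = 4.4865×10^5 km.
The half-period of the transfer ellipse is t = π√(a_t³/μ) = 1.30483×10^5 s.
The target's mean motion on its circular orbit is ω₂ = √(μ/r₂³) = 1.00363×10^-5 rad/s.
Angle swept by the target during transfer: ω₂·t = 1.3096 rad = 75.03°.
Arrival is 180° from departure on the ellipse, so φ = 180° − 75.03° = 105°.

φ = 105°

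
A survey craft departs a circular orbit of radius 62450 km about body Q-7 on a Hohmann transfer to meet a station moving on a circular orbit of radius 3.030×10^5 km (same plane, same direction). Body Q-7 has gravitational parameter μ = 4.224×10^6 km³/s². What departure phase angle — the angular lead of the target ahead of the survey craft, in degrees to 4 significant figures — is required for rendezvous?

φ = 95.70°

The Hohmann ellipse has a_t = (r₁ + r₂)/2 = 1.82725×10^5 km.
The half-period of the transfer ellipse is t = π√(a_t³/μ) = 1.19395×10^5 s.
Target angular speed ω₂ = √(μ/r₂³) = 1.23225×10^-5 rad/s.
Angle swept by the target during transfer: ω₂·t = 1.47124 rad = 84.30°.
Arrival is 180° from departure on the ellipse, so φ = 180° − 84.30° = 95.70°.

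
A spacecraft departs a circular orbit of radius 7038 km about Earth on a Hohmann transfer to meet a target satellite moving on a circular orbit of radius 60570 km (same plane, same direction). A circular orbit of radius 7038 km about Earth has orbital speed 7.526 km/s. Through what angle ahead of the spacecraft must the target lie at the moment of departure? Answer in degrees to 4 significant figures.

From the circular-orbit relation v² = μ/r at r = 7038 km: μ = v²r = (7.526)² × 7038 = 3.98637×10^5 km³/s².
Transfer-ellipse semi-major axis a_t = (r₁ + r₂)/2 = (7038 + 60570)/2 = 33804 km.
Transfer time t = π√(a_t³/μ) = 30925 s.
Target angular speed ω₂ = √(μ/r₂³) = 4.2355×10^-5 rad/s.
Angle swept by the target during transfer: ω₂·t = 1.30983 rad = 75.048°.
The spacecraft traverses 180° on the transfer ellipse, so the target must lead by 180° − 75.048° = 105.0°.

φ = 105.0°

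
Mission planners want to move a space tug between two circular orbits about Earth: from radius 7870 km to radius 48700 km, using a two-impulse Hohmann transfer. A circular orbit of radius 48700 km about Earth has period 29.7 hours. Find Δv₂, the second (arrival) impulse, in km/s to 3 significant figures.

Δv₂ = 1.35 km/s

From Kepler's third law T² = 4π²r³/μ at r = 48700 km, T = 29.7 hours = 29.7 × 3600 s = 1.0692×10^5 s: μ = 4π²r³/T² = 3.98868×10^5 km³/s².
Transfer-ellipse semi-major axis a_t = (r₁ + r₂)/2 = (7870 + 48700)/2 = 28285 km.
On the circular orbit at r = 48700 km, v_c = √(μ/r) = 2.862 km/s.
Vis-viva on the transfer ellipse at r = 48700 km gives v_t = √[μ(2/r − 1/a_t)] = 1.510 km/s.
Δv₂ = |v_t − v_c| = |1.510 − 2.862| = 1.352 km/s.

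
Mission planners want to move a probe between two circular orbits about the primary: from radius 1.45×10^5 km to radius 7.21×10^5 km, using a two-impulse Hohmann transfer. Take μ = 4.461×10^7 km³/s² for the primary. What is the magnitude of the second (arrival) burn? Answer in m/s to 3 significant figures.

Transfer-ellipse semi-major axis a_t = (r₁ + r₂)/2 = (1.450×10^5 + 7.210×10^5)/2 = 4.330×10^5 km.
Circular speed at r = 7.210×10^5 km: v_c = √(μ/r) = 7.866 km/s.
Vis-viva on the transfer ellipse at r = 7.210×10^5 km gives v_t = √[μ(2/r − 1/a_t)] = 4.552 km/s.
Δv₂ = |v_t − v_c| = |4.552 − 7.866| = 3.314 km/s.

Δv₂ = 3310 m/s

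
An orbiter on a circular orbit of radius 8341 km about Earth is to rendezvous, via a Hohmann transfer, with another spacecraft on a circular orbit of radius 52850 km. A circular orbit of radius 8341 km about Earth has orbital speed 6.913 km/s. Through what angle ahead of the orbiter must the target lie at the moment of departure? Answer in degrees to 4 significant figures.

From the circular-orbit relation v² = μ/r at r = 8341 km: μ = v²r = (6.913)² × 8341 = 3.98613×10^5 km³/s².
The Hohmann ellipse has a_t = (r₁ + r₂)/2 = 30595.5 km.
The half-period of the transfer ellipse is t = π√(a_t³/μ) = 26629 s.
Target angular speed ω₂ = √(μ/r₂³) = 5.1965×10^-5 rad/s.
Angle swept by the target during transfer: ω₂·t = 1.3838 rad = 79.29°.
The orbiter traverses 180° on the transfer ellipse, so the target must lead by 180° − 79.29° = 100.7°.

φ = 100.7°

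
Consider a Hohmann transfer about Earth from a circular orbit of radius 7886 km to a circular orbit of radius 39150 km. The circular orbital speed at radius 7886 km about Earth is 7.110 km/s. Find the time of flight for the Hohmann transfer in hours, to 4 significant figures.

t = 4.985 hours

From the circular-orbit relation v² = μ/r at r = 7886 km: μ = v²r = (7.110)² × 7886 = 3.98654×10^5 km³/s².
The Hohmann ellipse has a_t = (r₁ + r₂)/2 = 23518 km.
Half the transfer-orbit period gives t = π√(a_t³/μ) = 17945 s.
Converting: 17945 s ÷ 3600 s/hour = 4.985 hours.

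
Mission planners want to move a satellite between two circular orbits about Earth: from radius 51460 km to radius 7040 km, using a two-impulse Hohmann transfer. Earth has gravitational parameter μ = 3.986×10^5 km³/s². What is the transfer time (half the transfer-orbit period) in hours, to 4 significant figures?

The Hohmann ellipse has a_t = (r₁ + r₂)/2 = 29250 km.
Transfer time t = π√(a_t³/μ) = π√((29250)³ / 3.986×10^5) = 24893 s.
Converting: 24893 s ÷ 3600 s/hour = 6.915 hours.

t = 6.915 hours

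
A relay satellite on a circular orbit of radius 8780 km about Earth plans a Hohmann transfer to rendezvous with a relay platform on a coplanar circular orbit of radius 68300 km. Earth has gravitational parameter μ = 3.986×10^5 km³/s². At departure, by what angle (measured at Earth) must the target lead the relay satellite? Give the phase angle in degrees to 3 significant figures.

φ = 104°

The Hohmann ellipse has a_t = (r₁ + r₂)/2 = 38540 km.
The half-period of the transfer ellipse is t = π√(a_t³/μ) = 37649 s.
The target's mean motion on its circular orbit is ω₂ = √(μ/r₂³) = 3.5370×10^-5 rad/s.
Angle swept by the target during transfer: ω₂·t = 1.3316 rad = 76.30°.
The relay satellite traverses 180° on the transfer ellipse, so the target must lead by 180° − 76.30° = 104°.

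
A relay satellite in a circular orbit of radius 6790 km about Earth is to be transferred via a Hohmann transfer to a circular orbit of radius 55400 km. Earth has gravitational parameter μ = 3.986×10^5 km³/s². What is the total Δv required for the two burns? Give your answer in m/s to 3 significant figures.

Transfer-ellipse semi-major axis a_t = (r₁ + r₂)/2 = (6790 + 55400)/2 = 31095 km.
Circular speed at r₁: v₁ = √(μ/r₁) = √(3.986×10^5/6790) = 7.6619 km/s.
On the transfer ellipse at r₁, vis-viva equation gives v_p = √[μ(2/r₁ − 1/a_t)] = 10.227 km/s.
First burn Δv₁ = |v_p − v₁| = 2.565 km/s.
At r₂, v₂ = √(μ/r₂) = 2.682 km/s.
Transfer-orbit speed at r₂: v_a = √[μ(2/r₂ − 1/a_t)] = 1.253 km/s.
Second burn Δv₂ = |v₂ − v_a| = 1.429 km/s.
Total Δv = Δv₁ + Δv₂ = 3.994 km/s.

Δv = 3990 m/s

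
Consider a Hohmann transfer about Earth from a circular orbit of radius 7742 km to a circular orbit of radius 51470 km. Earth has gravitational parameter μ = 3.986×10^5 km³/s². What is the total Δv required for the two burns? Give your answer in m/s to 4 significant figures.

Δv = 3645 m/s

Semi-major axis of the transfer orbit: a_t = (7742 + 51470)/2 = 29606 km.
Circular speed at r₁: v₁ = √(μ/r₁) = √(3.986×10^5/7742) = 7.175333 km/s.
Transfer-orbit speed at r₁ (v² = μ(2/r − 1/a)): v_p = √[μ(2/r₁ − 1/a_t)] = 9.460831 km/s.
First burn Δv₁ = |v_p − v₁| = 2.285 km/s.
At r₂, v₂ = √(μ/r₂) = 2.783 km/s.
Transfer-orbit speed at r₂: v_a = √[μ(2/r₂ − 1/a_t)] = 1.423 km/s.
Second burn Δv₂ = |v₂ − v_a| = 1.360 km/s.
Δv = Δv₁ + Δv₂ = 2.285 + 1.360 = 3.645 km/s.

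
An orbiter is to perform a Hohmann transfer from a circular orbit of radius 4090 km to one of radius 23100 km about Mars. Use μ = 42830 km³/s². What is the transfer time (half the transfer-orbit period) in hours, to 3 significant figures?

t = 6.68 hours

Semi-major axis of the transfer orbit: a_t = (4090 + 23100)/2 = 13595 km.
Transfer time t = π√(a_t³/μ) = π√((13595)³ / 42830) = 24060 s.
Converting: 24060 s ÷ 3600 s/hour = 6.68 hours.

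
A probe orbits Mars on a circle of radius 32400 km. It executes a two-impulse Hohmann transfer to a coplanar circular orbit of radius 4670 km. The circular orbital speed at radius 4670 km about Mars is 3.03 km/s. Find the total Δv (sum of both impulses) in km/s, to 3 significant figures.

Δv = 1.55 km/s

From the circular-orbit relation v² = μ/r at r = 4670 km: μ = v²r = (3.03)² × 4670 = 42874.8 km³/s².
The Hohmann ellipse has a_t = (r₁ + r₂)/2 = 18535 km.
Circular speed at r₁: v₁ = √(μ/r₁) = √(42874.8/32400) = 1.1503 km/s.
On the transfer ellipse at r₁, vis-viva equation gives v_a = √[μ(2/r₁ − 1/a_t)] = 0.57742 km/s.
First burn Δv₁ = |v_a − v₁| = 0.5729 km/s.
Circular speed at r₂: v₂ = √(μ/r₂) = 3.0300 km/s.
Transfer-orbit speed at r₂: v_p = √[μ(2/r₂ − 1/a_t)] = 4.0061 km/s.
Second burn Δv₂ = |v₂ − v_p| = 0.9761 km/s.
Total Δv = Δv₁ + Δv₂ = 1.549 km/s.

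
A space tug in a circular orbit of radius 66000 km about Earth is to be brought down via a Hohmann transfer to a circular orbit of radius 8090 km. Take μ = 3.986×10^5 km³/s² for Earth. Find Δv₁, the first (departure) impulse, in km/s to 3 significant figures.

Δv₁ = 1.31 km/s

The Hohmann ellipse has a_t = (r₁ + r₂)/2 = 37045 km.
On the circular orbit at r = 66000 km, v_c = √(μ/r) = 2.4575 km/s.
Transfer-orbit speed at the same r (vis-viva, a = a_t): v_t = √[μ(2/r − 1/a_t)] = 1.1484 km/s.
Δv₁ = |v_t − v_c| = |1.1484 − 2.4575| = 1.309 km/s.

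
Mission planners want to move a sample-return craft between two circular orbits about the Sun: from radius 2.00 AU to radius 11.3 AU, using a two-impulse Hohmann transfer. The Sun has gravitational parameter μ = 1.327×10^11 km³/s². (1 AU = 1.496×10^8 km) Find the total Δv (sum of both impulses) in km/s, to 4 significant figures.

In km: r₁ = 2.00 × 1.496×10^8 = 2.992×10^8 km; r₂ = 11.3 × 1.496×10^8 = 1.69048×10^9 km.
Transfer-ellipse semi-major axis a_t = (r₁ + r₂)/2 = (2.992×10^8 + 1.69048×10^9)/2 = 9.9484×10^8 km.
At r₁ the circular-orbit speed is v₁ = √(μ/r₁) = 21.060 km/s.
Transfer-orbit speed at r₁ (vis-viva): v_p = √[μ(2/r₁ − 1/a_t)] = 27.453 km/s.
First burn Δv₁ = |v_p − v₁| = 6.393 km/s.
Circular speed at r₂: v₂ = √(μ/r₂) = 8.860 km/s.
Transfer-orbit speed at r₂: v_a = √[μ(2/r₂ − 1/a_t)] = 4.859 km/s.
Second burn Δv₂ = |v₂ − v_a| = 4.001 km/s.
Total Δv = Δv₁ + Δv₂ = 10.39 km/s.

Δv = 10.39 km/s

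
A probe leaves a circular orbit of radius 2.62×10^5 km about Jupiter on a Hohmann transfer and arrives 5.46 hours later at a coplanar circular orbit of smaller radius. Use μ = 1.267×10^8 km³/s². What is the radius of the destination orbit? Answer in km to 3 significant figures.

Transfer time t = 5.46 hours = 19656 s, and t = π√(a_t³/μ).
So a_t = (μ t²/π²)^(1/3) = (1.267×10^8 × (19656)² / π²)^(1/3) = 1.7054×10^5 km.
Since a_t = (r₁ + r₂)/2, r₂ = 2a_t − r₁ = 2×1.7054×10^5 − 2.620×10^5 = 79080 km.

r₂ = 79100 km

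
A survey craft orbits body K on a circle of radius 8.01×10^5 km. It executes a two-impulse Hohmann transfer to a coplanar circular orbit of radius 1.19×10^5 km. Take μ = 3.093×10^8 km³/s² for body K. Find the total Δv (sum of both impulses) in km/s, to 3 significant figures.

Δv = 25.9 km/s

The Hohmann ellipse has a_t = (r₁ + r₂)/2 = 4.600×10^5 km.
At r₁ the circular-orbit speed is v₁ = √(μ/r₁) = 19.651 km/s.
Transfer-orbit speed at r₁ (v² = μ(2/r − 1/a)): v_a = √[μ(2/r₁ − 1/a_t)] = 9.9947 km/s.
First burn Δv₁ = |v_a − v₁| = 9.656 km/s.
Circular speed at r₂: v₂ = √(μ/r₂) = 50.982 km/s.
Transfer-orbit speed at r₂: v_p = √[μ(2/r₂ − 1/a_t)] = 67.275 km/s.
Second burn Δv₂ = |v₂ − v_p| = 16.29 km/s.
Total Δv = Δv₁ + Δv₂ = 25.95 km/s.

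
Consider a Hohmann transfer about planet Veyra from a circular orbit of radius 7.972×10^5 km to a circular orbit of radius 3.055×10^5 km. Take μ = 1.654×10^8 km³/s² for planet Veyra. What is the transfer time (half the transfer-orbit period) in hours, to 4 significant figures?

Semi-major axis of the transfer orbit: a_t = (7.972×10^5 + 3.055×10^5)/2 = 5.5135×10^5 km.
Half the transfer-orbit period gives t = π√(a_t³/μ) = 1.000×10^5 s.
Converting: 1.000×10^5 s ÷ 3600 s/hour = 27.78 hours.

t = 27.78 hours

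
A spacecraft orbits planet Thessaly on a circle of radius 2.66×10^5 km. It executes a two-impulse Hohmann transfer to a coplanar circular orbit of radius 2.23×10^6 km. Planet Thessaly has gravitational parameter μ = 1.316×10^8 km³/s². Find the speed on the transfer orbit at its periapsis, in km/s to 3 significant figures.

Transfer-ellipse semi-major axis a_t = (r₁ + r₂)/2 = (2.660×10^5 + 2.230×10^6)/2 = 1.248×10^6 km.
At periapsis, r = 2.660×10^5 km.
Vis-viva: v = √[μ(2/r − 1/a_t)] = √[1.316×10^8 × (2/2.660×10^5 − 1/1.248×10^6)] = 29.73 km/s.

v = 29.7 km/s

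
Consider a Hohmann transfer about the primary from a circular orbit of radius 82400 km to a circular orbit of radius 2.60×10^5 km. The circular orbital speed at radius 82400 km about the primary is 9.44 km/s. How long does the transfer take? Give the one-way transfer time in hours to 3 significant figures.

t = 22.8 hours

From the circular-orbit relation v² = μ/r at r = 82400 km: μ = v²r = (9.44)² × 82400 = 7.34296×10^6 km³/s².
The Hohmann ellipse has a_t = (r₁ + r₂)/2 = 1.712×10^5 km.
Half the transfer-orbit period gives t = π√(a_t³/μ) = 82120 s.
Converting: 82120 s ÷ 3600 s/hour = 22.8 hours.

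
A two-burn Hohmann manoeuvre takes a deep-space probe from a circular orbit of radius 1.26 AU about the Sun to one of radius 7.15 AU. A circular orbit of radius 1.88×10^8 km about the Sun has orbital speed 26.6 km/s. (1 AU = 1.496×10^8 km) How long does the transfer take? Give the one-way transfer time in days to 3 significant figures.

t = 1570 days

From the circular-orbit relation v² = μ/r at r = 1.88×10^8 km: μ = v²r = (26.6)² × 1.88×10^8 = 1.33021×10^11 km³/s².
In km: r₁ = 1.26 × 1.496×10^8 = 1.88496×10^8 km; r₂ = 7.15 × 1.496×10^8 = 1.06964×10^9 km.
Transfer-ellipse semi-major axis a_t = (r₁ + r₂)/2 = (1.88496×10^8 + 1.06964×10^9)/2 = 6.29068×10^8 km.
Transfer time t = π√(a_t³/μ) = π√((6.29068×10^8)³ / 1.33021×10^11) = 1.359×10^8 s.
Converting: 1.359×10^8 s ÷ 86400 s/day = 1570 days.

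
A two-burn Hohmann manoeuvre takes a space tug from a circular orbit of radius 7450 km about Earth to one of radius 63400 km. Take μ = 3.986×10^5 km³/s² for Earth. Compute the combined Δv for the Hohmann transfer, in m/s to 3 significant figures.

Δv = 3830 m/s

The Hohmann ellipse has a_t = (r₁ + r₂)/2 = 35425 km.
At r₁ the circular-orbit speed is v₁ = √(μ/r₁) = 7.3146 km/s.
Transfer-orbit speed at r₁ (v² = μ(2/r − 1/a)): v_p = √[μ(2/r₁ − 1/a_t)] = 9.7854 km/s.
First burn Δv₁ = |v_p − v₁| = 2.4708 km/s.
At r₂, v₂ = √(μ/r₂) = 2.5074 km/s.
Transfer-orbit speed at r₂: v_a = √[μ(2/r₂ − 1/a_t)] = 1.1499 km/s.
Second burn Δv₂ = |v₂ − v_a| = 1.3575 km/s.
Δv = Δv₁ + Δv₂ = 2.4708 + 1.3575 = 3.828 km/s.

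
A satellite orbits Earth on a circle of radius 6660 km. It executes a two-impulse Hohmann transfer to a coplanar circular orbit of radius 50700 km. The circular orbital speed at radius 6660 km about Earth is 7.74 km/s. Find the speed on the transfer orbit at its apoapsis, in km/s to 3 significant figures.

From the circular-orbit relation v² = μ/r at r = 6660 km: μ = v²r = (7.74)² × 6660 = 3.98985×10^5 km³/s².
The Hohmann ellipse has a_t = (r₁ + r₂)/2 = 28680 km.
The apoapsis of the transfer ellipse is at r = 50700 km.
Vis-viva: v = √[μ(2/r − 1/a_t)] = √[3.98985×10^5 × (2/50700 − 1/28680)] = 1.352 km/s.

v = 1.35 km/s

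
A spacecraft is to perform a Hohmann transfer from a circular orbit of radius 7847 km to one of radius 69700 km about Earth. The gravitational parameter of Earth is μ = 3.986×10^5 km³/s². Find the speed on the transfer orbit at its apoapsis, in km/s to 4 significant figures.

v = 1.076 km/s

The Hohmann ellipse has a_t = (r₁ + r₂)/2 = 38773.5 km.
At apoapsis, r = 69700 km.
Vis-viva: v = √[μ(2/r − 1/a_t)] = √[3.986×10^5 × (2/69700 − 1/38773.5)] = 1.076 km/s.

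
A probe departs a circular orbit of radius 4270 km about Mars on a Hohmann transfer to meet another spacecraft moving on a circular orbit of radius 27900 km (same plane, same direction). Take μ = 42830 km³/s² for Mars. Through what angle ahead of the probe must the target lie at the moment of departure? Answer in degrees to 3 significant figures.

φ = 101°

Transfer-ellipse semi-major axis a_t = (r₁ + r₂)/2 = (4270 + 27900)/2 = 16085 km.
Transfer time t = π√(a_t³/μ) = 30967.6 s.
The target's mean motion on its circular orbit is ω₂ = √(μ/r₂³) = 4.44087×10^-5 rad/s.
Angle swept by the target during transfer: ω₂·t = 1.3752 rad = 78.79°.
The probe traverses 180° on the transfer ellipse, so the target must lead by 180° − 78.79° = 101°.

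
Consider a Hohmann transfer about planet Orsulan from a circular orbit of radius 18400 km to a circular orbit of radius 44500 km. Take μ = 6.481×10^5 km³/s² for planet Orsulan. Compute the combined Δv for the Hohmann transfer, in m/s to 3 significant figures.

Transfer-ellipse semi-major axis a_t = (r₁ + r₂)/2 = (18400 + 44500)/2 = 31450 km.
At r₁ the circular-orbit speed is v₁ = √(μ/r₁) = 5.935 km/s.
On the transfer ellipse at r₁, vis-viva gives v_p = √[μ(2/r₁ − 1/a_t)] = 7.060 km/s.
First burn Δv₁ = |v_p − v₁| = 1.125 km/s.
Circular speed at r₂: v₂ = √(μ/r₂) = 3.8162868 km/s.
Transfer-orbit speed at r₂: v_a = √[μ(2/r₂ − 1/a_t)] = 2.9190369 km/s.
Second burn Δv₂ = |v₂ − v_a| = 0.8972 km/s.
Total Δv = Δv₁ + Δv₂ = 2.022 km/s.

Δv = 2020 m/s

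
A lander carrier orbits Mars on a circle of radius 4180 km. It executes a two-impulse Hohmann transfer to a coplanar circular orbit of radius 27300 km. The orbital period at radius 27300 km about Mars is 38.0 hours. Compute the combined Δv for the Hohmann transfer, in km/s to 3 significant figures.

Δv = 1.62 km/s

From Kepler's third law T² = 4π²r³/μ at r = 27300 km, T = 38.0 hours = 38.0 × 3600 s = 1.368×10^5 s: μ = 4π²r³/T² = 42921.6 km³/s².
The Hohmann ellipse has a_t = (r₁ + r₂)/2 = 15740 km.
Circular speed at r₁: v₁ = √(μ/r₁) = √(42921.6/4180) = 3.20442 km/s.
Transfer-orbit speed at r₁ (vis-viva equation): v_p = √[μ(2/r₁ − 1/a_t)] = 4.22016 km/s.
First burn Δv₁ = |v_p − v₁| = 1.0157 km/s.
At r₂, v₂ = √(μ/r₂) = 1.25388 km/s.
Transfer-orbit speed at r₂: v_a = √[μ(2/r₂ − 1/a_t)] = 0.646163 km/s.
Second burn Δv₂ = |v₂ − v_a| = 0.60772 km/s.
Total Δv = Δv₁ + Δv₂ = 1.623 km/s.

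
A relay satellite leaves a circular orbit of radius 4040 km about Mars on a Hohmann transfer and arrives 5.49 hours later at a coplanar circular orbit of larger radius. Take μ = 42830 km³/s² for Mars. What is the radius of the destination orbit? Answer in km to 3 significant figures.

r₂ = 19800 km

Transfer time t = 5.49 hours = 19764 s, and t = π√(a_t³/μ).
So a_t = (μ t²/π²)^(1/3) = (42830 × (19764)² / π²)^(1/3) = 11923 km.
Since a_t = (r₁ + r₂)/2, r₂ = 2a_t − r₁ = 2×11923 − 4040 = 19806 km.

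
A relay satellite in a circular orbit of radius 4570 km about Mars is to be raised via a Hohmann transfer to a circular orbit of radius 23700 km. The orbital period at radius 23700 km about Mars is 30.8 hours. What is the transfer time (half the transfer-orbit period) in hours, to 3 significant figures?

t = 7.09 hours

From Kepler's third law T² = 4π²r³/μ at r = 23700 km, T = 30.8 hours = 30.8 × 3600 s = 1.1088×10^5 s: μ = 4π²r³/T² = 42746.3 km³/s².
The Hohmann ellipse has a_t = (r₁ + r₂)/2 = 14135 km.
By Kepler's third law the transfer-orbit period is T = 2π√(a_t³/μ), so t = T/2 = 25540 s.
Converting: 25540 s ÷ 3600 s/hour = 7.09 hours.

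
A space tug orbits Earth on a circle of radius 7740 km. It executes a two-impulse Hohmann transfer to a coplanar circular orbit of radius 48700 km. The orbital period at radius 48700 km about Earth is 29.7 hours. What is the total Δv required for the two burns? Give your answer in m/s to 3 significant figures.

From Kepler's third law T² = 4π²r³/μ at r = 48700 km, T = 29.7 hours = 29.7 × 3600 s = 1.0692×10^5 s: μ = 4π²r³/T² = 3.98868×10^5 km³/s².
Transfer-ellipse semi-major axis a_t = (r₁ + r₂)/2 = (7740 + 48700)/2 = 28220 km.
Circular speed at r₁: v₁ = √(μ/r₁) = √(3.98868×10^5/7740) = 7.1787 km/s.
Transfer-orbit speed at r₁ (vis-viva equation): v_p = √[μ(2/r₁ − 1/a_t)] = 9.4304 km/s.
First burn Δv₁ = |v_p − v₁| = 2.252 km/s.
At r₂, v₂ = √(μ/r₂) = 2.862 km/s.
Transfer-orbit speed at r₂: v_a = √[μ(2/r₂ − 1/a_t)] = 1.499 km/s.
Second burn Δv₂ = |v₂ − v_a| = 1.363 km/s.
Total Δv = Δv₁ + Δv₂ = 3.615 km/s.

Δv = 3610 m/s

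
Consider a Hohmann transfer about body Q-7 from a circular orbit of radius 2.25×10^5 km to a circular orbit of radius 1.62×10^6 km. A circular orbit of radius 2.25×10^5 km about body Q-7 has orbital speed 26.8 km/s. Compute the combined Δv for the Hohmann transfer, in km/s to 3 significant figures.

Δv = 13.8 km/s

From the circular-orbit relation v² = μ/r at r = 2.25×10^5 km: μ = v²r = (26.8)² × 2.25×10^5 = 1.61604×10^8 km³/s².
Transfer-ellipse semi-major axis a_t = (r₁ + r₂)/2 = (2.250×10^5 + 1.620×10^6)/2 = 9.225×10^5 km.
At r₁ the circular-orbit speed is v₁ = √(μ/r₁) = 26.800 km/s.
On the transfer ellipse at r₁, vis-viva equation gives v_p = √[μ(2/r₁ − 1/a_t)] = 35.515 km/s.
First burn Δv₁ = |v_p − v₁| = 8.715 km/s.
Circular speed at r₂: v₂ = √(μ/r₂) = 9.988 km/s.
Transfer-orbit speed at r₂: v_a = √[μ(2/r₂ − 1/a_t)] = 4.933 km/s.
Second burn Δv₂ = |v₂ − v_a| = 5.055 km/s.
Total Δv = Δv₁ + Δv₂ = 13.77 km/s.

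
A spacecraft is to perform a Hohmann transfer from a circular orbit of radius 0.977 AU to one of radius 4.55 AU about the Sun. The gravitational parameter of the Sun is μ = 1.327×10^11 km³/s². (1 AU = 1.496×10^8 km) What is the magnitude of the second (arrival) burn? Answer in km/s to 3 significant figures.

Δv₂ = 5.66 km/s

In km: r₁ = 0.977 × 1.496×10^8 = 1.461592×10^8 km; r₂ = 4.55 × 1.496×10^8 = 6.8068×10^8 km.
Semi-major axis of the transfer orbit: a_t = (1.461592×10^8 + 6.8068×10^8)/2 = 4.134196×10^8 km.
Circular speed at r = 6.8068×10^8 km: v_c = √(μ/r) = 13.963 km/s.
Transfer-orbit speed at the same r (vis-viva, a = a_t): v_t = √[μ(2/r − 1/a_t)] = 8.3020 km/s.
Δv₂ = |v_t − v_c| = |8.3020 − 13.963| = 5.661 km/s.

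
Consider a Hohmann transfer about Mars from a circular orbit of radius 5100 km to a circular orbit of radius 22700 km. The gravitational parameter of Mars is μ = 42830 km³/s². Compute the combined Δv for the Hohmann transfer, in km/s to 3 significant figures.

Δv = 1.35 km/s

Semi-major axis of the transfer orbit: a_t = (5100 + 22700)/2 = 13900 km.
At r₁ the circular-orbit speed is v₁ = √(μ/r₁) = 2.8979 km/s.
Transfer-orbit speed at r₁ (vis-viva): v_p = √[μ(2/r₁ − 1/a_t)] = 3.7033 km/s.
First burn Δv₁ = |v_p − v₁| = 0.8054 km/s.
At r₂, v₂ = √(μ/r₂) = 1.3736 km/s.
Transfer-orbit speed at r₂: v_a = √[μ(2/r₂ − 1/a_t)] = 0.83203 km/s.
Second burn Δv₂ = |v₂ − v_a| = 0.5416 km/s.
Δv = Δv₁ + Δv₂ = 0.8054 + 0.5416 = 1.347 km/s.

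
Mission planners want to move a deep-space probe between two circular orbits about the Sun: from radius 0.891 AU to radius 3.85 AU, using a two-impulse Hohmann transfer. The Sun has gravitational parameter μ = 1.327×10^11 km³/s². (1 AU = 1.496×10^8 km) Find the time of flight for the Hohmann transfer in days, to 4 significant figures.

In km: r₁ = 0.891 × 1.496×10^8 = 1.332936×10^8 km; r₂ = 3.85 × 1.496×10^8 = 5.7596×10^8 km.
Transfer-ellipse semi-major axis a_t = (r₁ + r₂)/2 = (1.332936×10^8 + 5.7596×10^8)/2 = 3.546268×10^8 km.
By Kepler's third law the transfer-orbit period is T = 2π√(a_t³/μ), so t = T/2 = 5.759×10^7 s.
Converting: 5.759×10^7 s ÷ 86400 s/day = 666.6 days.

t = 666.6 days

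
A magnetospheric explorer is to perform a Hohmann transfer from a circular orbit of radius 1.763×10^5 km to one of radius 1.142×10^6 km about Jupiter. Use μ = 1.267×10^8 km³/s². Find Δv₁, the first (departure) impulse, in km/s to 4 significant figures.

The Hohmann ellipse has a_t = (r₁ + r₂)/2 = 6.5915×10^5 km.
On the circular orbit at r = 1.763×10^5 km, v_c = √(μ/r) = 26.808 km/s.
Transfer-orbit speed at the same r (vis-viva, a = a_t): v_t = √[μ(2/r − 1/a_t)] = 35.286 km/s.
Δv₁ = |v_t − v_c| = |35.286 − 26.808| = 8.478 km/s.

Δv₁ = 8.478 km/s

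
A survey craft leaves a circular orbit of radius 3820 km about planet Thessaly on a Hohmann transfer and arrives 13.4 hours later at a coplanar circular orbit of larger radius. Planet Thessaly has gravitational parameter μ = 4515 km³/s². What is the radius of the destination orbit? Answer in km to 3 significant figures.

r₂ = 16600 km

Transfer time t = 13.4 hours = 48240 s, and t = π√(a_t³/μ).
So a_t = (μ t²/π²)^(1/3) = (4515 × (48240)² / π²)^(1/3) = 10211 km.
Since a_t = (r₁ + r₂)/2, r₂ = 2a_t − r₁ = 2×10211 − 3820 = 16602 km.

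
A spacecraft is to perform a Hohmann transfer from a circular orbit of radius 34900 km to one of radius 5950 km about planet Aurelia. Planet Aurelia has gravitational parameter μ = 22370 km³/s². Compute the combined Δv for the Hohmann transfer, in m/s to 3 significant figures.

Transfer-ellipse semi-major axis a_t = (r₁ + r₂)/2 = (34900 + 5950)/2 = 20425 km.
At r₁ the circular-orbit speed is v₁ = √(μ/r₁) = 0.8006 km/s.
On the transfer ellipse at r₁, vis-viva gives v_a = √[μ(2/r₁ − 1/a_t)] = 0.4321 km/s.
First burn Δv₁ = |v_a − v₁| = 0.3685 km/s.
Circular speed at r₂: v₂ = √(μ/r₂) = 1.9390 km/s.
Transfer-orbit speed at r₂: v_p = √[μ(2/r₂ − 1/a_t)] = 2.5346 km/s.
Second burn Δv₂ = |v₂ − v_p| = 0.5956 km/s.
Total Δv = Δv₁ + Δv₂ = 0.9641 km/s.

Δv = 964 m/s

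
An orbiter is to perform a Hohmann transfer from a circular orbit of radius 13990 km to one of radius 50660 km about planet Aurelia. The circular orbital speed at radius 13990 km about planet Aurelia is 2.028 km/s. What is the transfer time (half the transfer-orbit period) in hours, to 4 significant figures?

From the circular-orbit relation v² = μ/r at r = 13990 km: μ = v²r = (2.028)² × 13990 = 57537.8 km³/s².
Transfer-ellipse semi-major axis a_t = (r₁ + r₂)/2 = (13990 + 50660)/2 = 32325 km.
Half the transfer-orbit period gives t = π√(a_t³/μ) = 76120 s.
Converting: 76120 s ÷ 3600 s/hour = 21.14 hours.

t = 21.14 hours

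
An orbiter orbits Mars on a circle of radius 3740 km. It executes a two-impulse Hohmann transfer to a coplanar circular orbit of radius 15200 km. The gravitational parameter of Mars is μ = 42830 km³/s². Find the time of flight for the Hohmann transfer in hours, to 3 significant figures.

Semi-major axis of the transfer orbit: a_t = (3740 + 15200)/2 = 9470 km.
By Kepler's third law the transfer-orbit period is T = 2π√(a_t³/μ), so t = T/2 = 13990 s.
Converting: 13990 s ÷ 3600 s/hour = 3.89 hours.

t = 3.89 hours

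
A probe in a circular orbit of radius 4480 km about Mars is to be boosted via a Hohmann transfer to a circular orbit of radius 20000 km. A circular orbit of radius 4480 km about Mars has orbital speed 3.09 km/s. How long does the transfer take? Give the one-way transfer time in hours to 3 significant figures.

From the circular-orbit relation v² = μ/r at r = 4480 km: μ = v²r = (3.09)² × 4480 = 42775.5 km³/s².
The Hohmann ellipse has a_t = (r₁ + r₂)/2 = 12240 km.
Half the transfer-orbit period gives t = π√(a_t³/μ) = 20570 s.
Converting: 20570 s ÷ 3600 s/hour = 5.71 hours.

t = 5.71 hours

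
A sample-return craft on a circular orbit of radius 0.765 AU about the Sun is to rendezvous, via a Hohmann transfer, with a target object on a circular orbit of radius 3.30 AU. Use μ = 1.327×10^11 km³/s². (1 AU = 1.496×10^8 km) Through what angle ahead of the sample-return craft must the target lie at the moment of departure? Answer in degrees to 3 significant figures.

In km: r₁ = 0.765 × 1.496×10^8 = 1.14444×10^8 km; r₂ = 3.30 × 1.496×10^8 = 4.9368×10^8 km.
The Hohmann ellipse has a_t = (r₁ + r₂)/2 = 3.04062×10^8 km.
Transfer time t = π√(a_t³/μ) = 4.5725×10^7 s.
Target angular speed ω₂ = √(μ/r₂³) = 3.3210×10^-8 rad/s.
Angle swept by the target during transfer: ω₂·t = 1.51853 rad = 87.01°.
Arrival is 180° from departure on the ellipse, so φ = 180° − 87.01° = 93.0°.

φ = 93.0°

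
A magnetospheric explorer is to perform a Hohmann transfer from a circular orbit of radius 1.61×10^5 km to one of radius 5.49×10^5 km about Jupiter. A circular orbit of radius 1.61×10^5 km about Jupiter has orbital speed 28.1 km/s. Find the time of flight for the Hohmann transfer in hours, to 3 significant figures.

From the circular-orbit relation v² = μ/r at r = 1.61×10^5 km: μ = v²r = (28.1)² × 1.61×10^5 = 1.27127×10^8 km³/s².
Transfer-ellipse semi-major axis a_t = (r₁ + r₂)/2 = (1.610×10^5 + 5.490×10^5)/2 = 3.550×10^5 km.
Transfer time t = π√(a_t³/μ) = π√((3.550×10^5)³ / 1.27127×10^8) = 58930 s.
Converting: 58930 s ÷ 3600 s/hour = 16.4 hours.

t = 16.4 hours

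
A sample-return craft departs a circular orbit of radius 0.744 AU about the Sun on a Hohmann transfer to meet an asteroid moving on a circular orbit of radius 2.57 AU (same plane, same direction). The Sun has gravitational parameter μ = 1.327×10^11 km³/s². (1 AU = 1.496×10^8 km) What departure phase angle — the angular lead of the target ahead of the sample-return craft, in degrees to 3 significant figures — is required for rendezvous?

φ = 86.8°

In km: r₁ = 0.744 × 1.496×10^8 = 1.113024×10^8 km; r₂ = 2.57 × 1.496×10^8 = 3.84472×10^8 km.
Semi-major axis of the transfer orbit: a_t = (1.113024×10^8 + 3.84472×10^8)/2 = 2.478872×10^8 km.
Transfer time t = π√(a_t³/μ) = 3.3659×10^7 s.
The target's mean motion on its circular orbit is ω₂ = √(μ/r₂³) = 4.8321×10^-8 rad/s.
Angle swept by the target during transfer: ω₂·t = 1.6264 rad = 93.19°.
The sample-return craft traverses 180° on the transfer ellipse, so the target must lead by 180° − 93.19° = 86.8°.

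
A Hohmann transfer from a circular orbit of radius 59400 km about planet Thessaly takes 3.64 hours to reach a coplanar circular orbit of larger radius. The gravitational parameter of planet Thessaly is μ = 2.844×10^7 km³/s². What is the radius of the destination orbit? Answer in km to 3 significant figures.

r₂ = 98800 km

Transfer time t = 3.64 hours = 13104 s, and t = π√(a_t³/μ).
So a_t = (μ t²/π²)^(1/3) = (2.844×10^7 × (13104)² / π²)^(1/3) = 79094 km.
Since a_t = (r₁ + r₂)/2, r₂ = 2a_t − r₁ = 2×79094 − 59400 = 98788 km.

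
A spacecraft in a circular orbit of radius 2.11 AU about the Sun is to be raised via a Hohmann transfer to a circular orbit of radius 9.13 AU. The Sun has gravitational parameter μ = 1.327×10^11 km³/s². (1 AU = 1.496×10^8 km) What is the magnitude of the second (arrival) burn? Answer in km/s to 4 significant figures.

Δv₂ = 3.817 km/s

In km: r₁ = 2.11 × 1.496×10^8 = 3.15656×10^8 km; r₂ = 9.13 × 1.496×10^8 = 1.365848×10^9 km.
Semi-major axis of the transfer orbit: a_t = (3.15656×10^8 + 1.365848×10^9)/2 = 8.40752×10^8 km.
On the circular orbit at r = 1.365848×10^9 km, v_c = √(μ/r) = 9.857 km/s.
Vis-viva on the transfer ellipse at r = 1.365848×10^9 km gives v_t = √[μ(2/r − 1/a_t)] = 6.040 km/s.
Δv₂ = |v_t − v_c| = |6.040 − 9.857| = 3.817 km/s.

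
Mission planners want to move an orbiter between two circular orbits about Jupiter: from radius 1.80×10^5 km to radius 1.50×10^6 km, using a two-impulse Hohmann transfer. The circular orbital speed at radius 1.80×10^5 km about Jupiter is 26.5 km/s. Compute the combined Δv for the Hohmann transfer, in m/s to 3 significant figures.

From the circular-orbit relation v² = μ/r at r = 1.80×10^5 km: μ = v²r = (26.5)² × 1.80×10^5 = 1.26405×10^8 km³/s².
The Hohmann ellipse has a_t = (r₁ + r₂)/2 = 8.400×10^5 km.
At r₁ the circular-orbit speed is v₁ = √(μ/r₁) = 26.500 km/s.
On the transfer ellipse at r₁, vis-viva gives v_p = √[μ(2/r₁ − 1/a_t)] = 35.412 km/s.
First burn Δv₁ = |v_p − v₁| = 8.912 km/s.
Circular speed at r₂: v₂ = √(μ/r₂) = 9.1799 km/s.
Transfer-orbit speed at r₂: v_a = √[μ(2/r₂ − 1/a_t)] = 4.2495 km/s.
Second burn Δv₂ = |v₂ − v_a| = 4.930 km/s.
Total Δv = Δv₁ + Δv₂ = 13.84 km/s.

Δv = 13800 m/s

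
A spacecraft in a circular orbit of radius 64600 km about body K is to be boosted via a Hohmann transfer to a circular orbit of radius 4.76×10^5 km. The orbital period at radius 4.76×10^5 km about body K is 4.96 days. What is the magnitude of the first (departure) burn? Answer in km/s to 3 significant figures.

From Kepler's third law T² = 4π²r³/μ at r = 4.76×10^5 km, T = 4.96 days = 4.96 × 86400 s = 4.28544×10^5 s: μ = 4π²r³/T² = 2.31841×10^7 km³/s².
Transfer-ellipse semi-major axis a_t = (r₁ + r₂)/2 = (64600 + 4.760×10^5)/2 = 2.703×10^5 km.
On the circular orbit at r = 64600 km, v_c = √(μ/r) = 18.9443 km/s.
Vis-viva on the transfer ellipse at r = 64600 km gives v_t = √[μ(2/r − 1/a_t)] = 25.1396 km/s.
Δv₁ = |v_t − v_c| = |25.1396 − 18.9443| = 6.195 km/s.

Δv₁ = 6.20 km/s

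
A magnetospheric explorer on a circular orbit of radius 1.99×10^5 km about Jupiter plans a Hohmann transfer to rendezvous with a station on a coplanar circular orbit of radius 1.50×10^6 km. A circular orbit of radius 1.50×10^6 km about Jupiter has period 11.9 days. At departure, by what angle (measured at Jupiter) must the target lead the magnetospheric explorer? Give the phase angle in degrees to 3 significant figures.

From Kepler's third law T² = 4π²r³/μ at r = 1.50×10^6 km, T = 11.9 days = 11.9 × 86400 s = 1.02816×10^6 s: μ = 4π²r³/T² = 1.26041×10^8 km³/s².
Semi-major axis of the transfer orbit: a_t = (1.990×10^5 + 1.500×10^6)/2 = 8.495×10^5 km.
The half-period of the transfer ellipse is t = π√(a_t³/μ) = 2.191×10^5 s.
Target angular speed ω₂ = √(μ/r₂³) = 6.111×10^-6 rad/s.
Angle swept by the target during transfer: ω₂·t = 1.339 rad = 76.72°.
The magnetospheric explorer traverses 180° on the transfer ellipse, so the target must lead by 180° − 76.72° = 103°.

φ = 103°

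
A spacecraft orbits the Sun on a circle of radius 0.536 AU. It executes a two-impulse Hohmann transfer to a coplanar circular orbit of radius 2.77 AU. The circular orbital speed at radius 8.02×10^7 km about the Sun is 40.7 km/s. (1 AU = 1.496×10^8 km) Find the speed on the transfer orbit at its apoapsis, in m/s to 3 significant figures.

v = 10200 m/s

From the circular-orbit relation v² = μ/r at r = 8.02×10^7 km: μ = v²r = (40.7)² × 8.02×10^7 = 1.32850×10^11 km³/s².
In km: r₁ = 0.536 × 1.496×10^8 = 8.01856×10^7 km; r₂ = 2.77 × 1.496×10^8 = 4.14392×10^8 km.
Semi-major axis of the transfer orbit: a_t = (8.01856×10^7 + 4.14392×10^8)/2 = 2.472888×10^8 km.
The apoapsis of the transfer ellipse is at r = 4.14392×10^8 km.
Vis-viva: v = √[μ(2/r − 1/a_t)] = √[1.32850×10^11 × (2/4.14392×10^8 − 1/2.472888×10^8)] = 10.20 km/s.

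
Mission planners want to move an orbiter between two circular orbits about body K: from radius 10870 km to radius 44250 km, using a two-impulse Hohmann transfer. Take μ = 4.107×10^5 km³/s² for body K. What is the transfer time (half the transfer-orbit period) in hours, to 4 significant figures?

t = 6.230 hours

The Hohmann ellipse has a_t = (r₁ + r₂)/2 = 27560 km.
Half the transfer-orbit period gives t = π√(a_t³/μ) = 22429 s.
Converting: 22429 s ÷ 3600 s/hour = 6.230 hours.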